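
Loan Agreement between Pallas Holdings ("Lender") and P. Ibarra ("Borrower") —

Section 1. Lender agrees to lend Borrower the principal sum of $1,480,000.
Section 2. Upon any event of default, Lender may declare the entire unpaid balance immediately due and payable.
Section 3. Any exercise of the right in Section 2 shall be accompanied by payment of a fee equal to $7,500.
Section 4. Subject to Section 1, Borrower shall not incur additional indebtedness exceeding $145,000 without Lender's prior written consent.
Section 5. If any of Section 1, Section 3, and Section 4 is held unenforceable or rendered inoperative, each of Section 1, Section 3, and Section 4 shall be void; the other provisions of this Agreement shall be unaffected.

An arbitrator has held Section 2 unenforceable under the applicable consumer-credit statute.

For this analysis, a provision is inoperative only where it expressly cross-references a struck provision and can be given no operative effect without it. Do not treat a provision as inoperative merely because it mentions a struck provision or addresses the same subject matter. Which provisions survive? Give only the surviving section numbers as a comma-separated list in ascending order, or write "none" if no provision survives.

5

Section 2 is struck. Section 3 has no operative effect of its own apart from Section 2 and is therefore inoperative. Section 5 declares Section 1, Section 3, and Section 4 mutually dependent; since one of them has fallen, all of them are of no effect. That brings down Section 1 and Section 4 as well. The remainder continues in force under Section 5. Only Section 5 remains in effect.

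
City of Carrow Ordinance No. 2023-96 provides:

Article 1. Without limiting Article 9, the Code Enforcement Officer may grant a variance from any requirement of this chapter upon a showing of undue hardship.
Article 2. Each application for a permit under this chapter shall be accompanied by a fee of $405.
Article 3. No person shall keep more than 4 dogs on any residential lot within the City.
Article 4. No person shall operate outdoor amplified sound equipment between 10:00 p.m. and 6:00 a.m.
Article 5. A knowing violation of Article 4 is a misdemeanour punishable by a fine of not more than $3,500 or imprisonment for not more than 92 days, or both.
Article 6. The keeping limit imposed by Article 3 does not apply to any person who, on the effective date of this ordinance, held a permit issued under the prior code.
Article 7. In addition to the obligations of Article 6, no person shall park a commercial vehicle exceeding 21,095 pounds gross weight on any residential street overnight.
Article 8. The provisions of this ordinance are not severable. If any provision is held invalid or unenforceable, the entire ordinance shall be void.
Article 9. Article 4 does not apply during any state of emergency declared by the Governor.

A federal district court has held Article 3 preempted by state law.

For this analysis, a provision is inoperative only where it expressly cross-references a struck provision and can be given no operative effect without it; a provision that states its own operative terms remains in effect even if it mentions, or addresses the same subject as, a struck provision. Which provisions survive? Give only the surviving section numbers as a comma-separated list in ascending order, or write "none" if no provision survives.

Article 3 is struck. Article 6 merely fixes the grandfather exemption from Article 3; with Article 3 gone it has nothing to operate on and falls away. Article 8 provides that the ordinance is not severable, so the invalidity of any one provision voids the entire ordinance. No provision of the ordinance survives.

none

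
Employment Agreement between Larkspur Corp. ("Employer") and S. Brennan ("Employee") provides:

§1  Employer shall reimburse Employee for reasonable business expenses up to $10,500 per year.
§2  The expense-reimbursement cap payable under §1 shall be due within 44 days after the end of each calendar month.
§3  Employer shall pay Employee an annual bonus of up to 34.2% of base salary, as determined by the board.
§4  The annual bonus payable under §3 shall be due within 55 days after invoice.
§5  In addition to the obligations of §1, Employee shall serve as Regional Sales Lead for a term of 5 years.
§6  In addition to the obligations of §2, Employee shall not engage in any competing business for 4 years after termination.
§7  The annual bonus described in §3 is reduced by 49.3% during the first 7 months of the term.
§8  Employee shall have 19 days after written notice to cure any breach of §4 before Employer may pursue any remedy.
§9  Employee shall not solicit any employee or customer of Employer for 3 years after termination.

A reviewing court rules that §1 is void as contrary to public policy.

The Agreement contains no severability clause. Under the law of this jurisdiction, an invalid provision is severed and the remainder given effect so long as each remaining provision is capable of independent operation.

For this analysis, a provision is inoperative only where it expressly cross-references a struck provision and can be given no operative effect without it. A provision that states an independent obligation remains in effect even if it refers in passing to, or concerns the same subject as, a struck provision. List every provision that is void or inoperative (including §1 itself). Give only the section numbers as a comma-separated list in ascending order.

§1 is struck. §2 does nothing except set the payment deadline for the expense-reimbursement cap by reference to §1; with §1 gone it has no independent effect and is inoperative. Although §6 refers to §2, its operative terms do not depend on §2, so it remains in effect. §5 mentions §1 but its own obligation stands independently of §1, so §5 is not affected. With no severability clause, the stated default rule severs what cannot stand and enforces each remaining provision that can operate on its own. §3, §4, §5, §6, §7, §8, and §9 remain in effect.

1, 2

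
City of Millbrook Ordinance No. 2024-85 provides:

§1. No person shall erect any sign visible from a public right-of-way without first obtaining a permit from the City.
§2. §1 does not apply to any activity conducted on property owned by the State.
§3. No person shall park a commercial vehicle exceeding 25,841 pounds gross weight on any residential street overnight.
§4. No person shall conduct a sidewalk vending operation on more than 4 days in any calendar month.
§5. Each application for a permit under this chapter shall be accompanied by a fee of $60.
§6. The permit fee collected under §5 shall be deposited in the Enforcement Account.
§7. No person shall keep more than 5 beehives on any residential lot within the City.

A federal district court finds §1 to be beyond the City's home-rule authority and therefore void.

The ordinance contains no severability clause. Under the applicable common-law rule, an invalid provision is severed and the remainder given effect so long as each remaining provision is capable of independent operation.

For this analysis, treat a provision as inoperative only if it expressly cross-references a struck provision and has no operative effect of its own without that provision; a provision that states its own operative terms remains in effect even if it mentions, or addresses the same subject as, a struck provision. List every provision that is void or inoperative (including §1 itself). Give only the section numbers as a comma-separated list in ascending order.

§1 is struck. §2 operates only by reference to §1, so it falls with §1. With no severability clause, the stated default rule severs what cannot stand and enforces each remaining provision that can operate on its own. The provisions still in force are §3, §4, §5, §6, and §7.

1, 2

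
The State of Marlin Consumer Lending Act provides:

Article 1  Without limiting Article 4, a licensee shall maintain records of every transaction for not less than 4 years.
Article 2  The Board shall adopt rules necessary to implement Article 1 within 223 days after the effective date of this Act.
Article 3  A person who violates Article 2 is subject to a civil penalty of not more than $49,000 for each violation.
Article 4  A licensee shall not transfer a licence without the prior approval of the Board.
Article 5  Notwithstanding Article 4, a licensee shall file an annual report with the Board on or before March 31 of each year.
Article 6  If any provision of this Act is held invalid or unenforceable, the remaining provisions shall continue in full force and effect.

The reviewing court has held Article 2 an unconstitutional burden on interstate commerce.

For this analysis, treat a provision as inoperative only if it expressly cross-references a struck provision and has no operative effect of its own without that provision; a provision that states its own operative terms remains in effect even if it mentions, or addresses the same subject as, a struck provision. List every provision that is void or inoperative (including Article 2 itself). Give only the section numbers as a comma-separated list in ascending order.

2, 3

Article 2 is struck. Article 3 has no operative effect of its own apart from Article 2 and is therefore inoperative. Under the severability clause in Article 6, the remaining provisions continue in force. Article 1, Article 4, Article 5, and Article 6 remain in effect.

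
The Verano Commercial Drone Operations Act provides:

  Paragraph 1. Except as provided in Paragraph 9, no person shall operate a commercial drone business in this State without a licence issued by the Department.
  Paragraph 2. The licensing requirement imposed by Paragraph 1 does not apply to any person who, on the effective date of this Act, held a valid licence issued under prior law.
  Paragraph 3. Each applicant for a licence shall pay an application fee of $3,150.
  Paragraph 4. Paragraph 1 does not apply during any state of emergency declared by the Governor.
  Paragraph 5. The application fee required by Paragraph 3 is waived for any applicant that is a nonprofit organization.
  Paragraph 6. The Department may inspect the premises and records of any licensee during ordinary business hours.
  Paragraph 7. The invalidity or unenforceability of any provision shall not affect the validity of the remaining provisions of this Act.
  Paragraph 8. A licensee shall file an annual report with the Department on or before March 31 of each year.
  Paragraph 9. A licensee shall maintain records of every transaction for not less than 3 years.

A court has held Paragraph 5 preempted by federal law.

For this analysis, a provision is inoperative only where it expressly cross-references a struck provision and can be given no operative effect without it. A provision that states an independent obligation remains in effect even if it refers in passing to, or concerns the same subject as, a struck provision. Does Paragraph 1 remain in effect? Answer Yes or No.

Yes

Paragraph 5 is struck. No other provision's operative terms depend on Paragraph 5. Paragraph 7 is a severability clause and preserves every provision that can still be given independent effect. That leaves Paragraph 1, Paragraph 2, Paragraph 3, Paragraph 4, Paragraph 6, Paragraph 7, Paragraph 8, and Paragraph 9 in effect. Paragraph 1 is among the surviving provisions, so the answer is yes.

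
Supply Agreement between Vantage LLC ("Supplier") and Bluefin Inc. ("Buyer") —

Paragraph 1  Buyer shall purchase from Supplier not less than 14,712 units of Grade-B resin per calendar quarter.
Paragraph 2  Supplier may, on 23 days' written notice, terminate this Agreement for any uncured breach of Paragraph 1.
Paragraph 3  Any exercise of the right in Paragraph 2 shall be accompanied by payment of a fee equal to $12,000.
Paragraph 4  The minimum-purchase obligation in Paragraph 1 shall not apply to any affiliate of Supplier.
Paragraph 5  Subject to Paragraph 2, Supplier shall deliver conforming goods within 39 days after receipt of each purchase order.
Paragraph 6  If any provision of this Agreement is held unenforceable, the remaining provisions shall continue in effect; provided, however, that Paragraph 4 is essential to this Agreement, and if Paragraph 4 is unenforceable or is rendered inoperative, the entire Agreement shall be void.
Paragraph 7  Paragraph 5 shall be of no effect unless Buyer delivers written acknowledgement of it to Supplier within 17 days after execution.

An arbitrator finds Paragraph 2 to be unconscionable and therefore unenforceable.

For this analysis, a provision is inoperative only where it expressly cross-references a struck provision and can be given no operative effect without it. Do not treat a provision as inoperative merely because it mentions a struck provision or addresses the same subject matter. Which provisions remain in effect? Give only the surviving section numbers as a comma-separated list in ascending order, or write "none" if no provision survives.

Paragraph 2 is struck. Paragraph 3 has no operative effect of its own apart from Paragraph 2 and is therefore inoperative. Paragraph 5 mentions Paragraph 2 but its own obligation stands independently of Paragraph 2, so Paragraph 5 is not affected. Paragraph 6 makes Paragraph 4 an essential term, but Paragraph 4 is unaffected, so the severability proviso in Paragraph 6 preserves the remaining provisions. That leaves Paragraph 1, Paragraph 4, Paragraph 5, Paragraph 6, and Paragraph 7 in effect.

1, 4, 5, 6, 7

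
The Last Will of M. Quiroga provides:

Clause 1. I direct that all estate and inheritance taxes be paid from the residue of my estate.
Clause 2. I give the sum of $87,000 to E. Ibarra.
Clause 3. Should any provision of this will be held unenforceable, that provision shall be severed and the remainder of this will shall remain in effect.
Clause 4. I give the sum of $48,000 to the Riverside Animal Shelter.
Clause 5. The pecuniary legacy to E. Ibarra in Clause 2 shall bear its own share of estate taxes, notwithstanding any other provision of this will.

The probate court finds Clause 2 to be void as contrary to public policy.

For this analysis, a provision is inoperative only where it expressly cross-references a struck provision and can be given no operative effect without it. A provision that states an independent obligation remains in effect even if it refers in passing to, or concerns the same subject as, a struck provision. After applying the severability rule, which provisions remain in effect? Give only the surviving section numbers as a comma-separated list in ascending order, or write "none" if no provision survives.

1, 3, 4

Clause 2 is struck. Clause 5 has no operative effect of its own apart from Clause 2 and is therefore inoperative. Clause 3 is a severability clause and preserves every provision that can still be given independent effect. Clause 1, Clause 3, and Clause 4 remain in effect.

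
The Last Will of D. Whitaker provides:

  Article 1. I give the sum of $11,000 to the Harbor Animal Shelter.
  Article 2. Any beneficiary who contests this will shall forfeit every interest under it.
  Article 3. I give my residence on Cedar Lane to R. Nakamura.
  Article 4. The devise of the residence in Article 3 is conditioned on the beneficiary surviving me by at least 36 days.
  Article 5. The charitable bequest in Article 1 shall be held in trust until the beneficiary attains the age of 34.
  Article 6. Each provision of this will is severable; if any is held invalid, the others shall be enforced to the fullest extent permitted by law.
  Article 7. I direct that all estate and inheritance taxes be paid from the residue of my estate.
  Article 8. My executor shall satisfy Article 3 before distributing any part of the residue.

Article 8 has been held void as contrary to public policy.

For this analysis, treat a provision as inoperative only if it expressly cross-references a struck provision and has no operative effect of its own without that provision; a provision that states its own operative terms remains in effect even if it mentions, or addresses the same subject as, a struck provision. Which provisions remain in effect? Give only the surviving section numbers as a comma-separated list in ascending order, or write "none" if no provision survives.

Article 8 is struck. Nothing else in the will is defined by reference to Article 8. Under the severability clause in Article 6, the remaining provisions continue in force. Article 1, Article 2, Article 3, Article 4, Article 5, Article 6, and Article 7 remain in effect.

1, 2, 3, 4, 5, 6, 7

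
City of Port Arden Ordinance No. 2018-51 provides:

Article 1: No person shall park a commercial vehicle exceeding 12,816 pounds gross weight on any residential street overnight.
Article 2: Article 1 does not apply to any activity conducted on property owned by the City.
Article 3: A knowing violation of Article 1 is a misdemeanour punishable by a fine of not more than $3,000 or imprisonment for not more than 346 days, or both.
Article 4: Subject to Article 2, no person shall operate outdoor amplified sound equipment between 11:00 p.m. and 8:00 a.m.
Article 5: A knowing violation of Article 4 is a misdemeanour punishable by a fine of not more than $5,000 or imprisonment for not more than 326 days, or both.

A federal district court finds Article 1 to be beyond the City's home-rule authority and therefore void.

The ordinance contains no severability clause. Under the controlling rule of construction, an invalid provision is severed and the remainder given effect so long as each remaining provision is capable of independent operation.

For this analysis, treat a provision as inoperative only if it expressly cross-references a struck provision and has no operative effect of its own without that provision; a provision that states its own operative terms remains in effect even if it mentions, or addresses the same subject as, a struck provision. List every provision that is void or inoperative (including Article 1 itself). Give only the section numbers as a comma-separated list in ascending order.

1, 2, 3

Article 1 is struck. The only function of Article 2 is the public-property exemption from Article 1, so it cannot stand once Article 1 is removed. The only function of Article 3 is the criminal penalty for violating Article 1, so it cannot stand once Article 1 is removed. Although Article 4 refers to Article 2, its operative terms do not depend on Article 2, so it remains in effect. With no severability clause, the stated default rule severs what cannot stand and enforces each remaining provision that can operate on its own. Article 4 and Article 5 remain in effect.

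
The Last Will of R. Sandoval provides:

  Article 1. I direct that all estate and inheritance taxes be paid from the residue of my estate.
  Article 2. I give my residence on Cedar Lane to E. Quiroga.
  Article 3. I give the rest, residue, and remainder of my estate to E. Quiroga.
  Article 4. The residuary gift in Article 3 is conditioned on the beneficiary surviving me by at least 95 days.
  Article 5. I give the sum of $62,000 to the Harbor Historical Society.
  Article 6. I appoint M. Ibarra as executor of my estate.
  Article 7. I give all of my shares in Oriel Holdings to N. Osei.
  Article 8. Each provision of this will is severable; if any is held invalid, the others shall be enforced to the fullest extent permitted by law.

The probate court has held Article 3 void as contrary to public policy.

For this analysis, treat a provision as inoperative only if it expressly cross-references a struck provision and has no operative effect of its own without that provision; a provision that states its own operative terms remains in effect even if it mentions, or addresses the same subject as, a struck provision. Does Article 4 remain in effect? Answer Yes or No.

Article 3 is struck. The only function of Article 4 is the survivorship condition on Article 3, so it cannot stand once Article 3 is removed. Article 8 is a severability clause and preserves every provision that can still be given independent effect. Article 1, Article 2, Article 5, Article 6, Article 7, and Article 8 remain in effect. Article 4 is among the inoperative provisions, so the answer is no.

No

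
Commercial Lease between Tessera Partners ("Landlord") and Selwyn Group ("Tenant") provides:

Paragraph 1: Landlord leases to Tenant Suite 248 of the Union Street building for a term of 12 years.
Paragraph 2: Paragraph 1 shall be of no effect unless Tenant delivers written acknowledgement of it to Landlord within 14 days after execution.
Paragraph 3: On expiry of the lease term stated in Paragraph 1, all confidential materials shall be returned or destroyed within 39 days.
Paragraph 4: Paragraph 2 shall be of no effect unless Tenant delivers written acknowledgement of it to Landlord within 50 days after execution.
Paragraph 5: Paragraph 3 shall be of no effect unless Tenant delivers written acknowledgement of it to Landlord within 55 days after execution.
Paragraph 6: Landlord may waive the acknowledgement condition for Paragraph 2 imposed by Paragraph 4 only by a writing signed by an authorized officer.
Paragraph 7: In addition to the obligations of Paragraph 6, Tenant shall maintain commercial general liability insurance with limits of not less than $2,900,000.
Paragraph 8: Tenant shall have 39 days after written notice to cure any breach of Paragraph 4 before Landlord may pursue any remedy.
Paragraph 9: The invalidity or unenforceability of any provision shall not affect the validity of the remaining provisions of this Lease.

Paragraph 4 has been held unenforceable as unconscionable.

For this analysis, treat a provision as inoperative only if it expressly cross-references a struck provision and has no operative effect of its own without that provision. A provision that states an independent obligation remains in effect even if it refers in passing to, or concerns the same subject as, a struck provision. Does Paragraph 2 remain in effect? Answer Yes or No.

Yes

Paragraph 4 is struck. The only function of Paragraph 6 is the waiver condition for Paragraph 4, so it cannot stand once Paragraph 4 is removed. Paragraph 8 has no operative effect of its own apart from Paragraph 4 and is therefore inoperative. Paragraph 7 mentions Paragraph 6 but its own obligation stands independently of Paragraph 6, so Paragraph 7 is not affected. Under the severability clause in Paragraph 9, the remaining provisions continue in force. That leaves Paragraph 1, Paragraph 2, Paragraph 3, Paragraph 5, Paragraph 7, and Paragraph 9 in effect. Paragraph 2 is among the surviving provisions, so the answer is yes.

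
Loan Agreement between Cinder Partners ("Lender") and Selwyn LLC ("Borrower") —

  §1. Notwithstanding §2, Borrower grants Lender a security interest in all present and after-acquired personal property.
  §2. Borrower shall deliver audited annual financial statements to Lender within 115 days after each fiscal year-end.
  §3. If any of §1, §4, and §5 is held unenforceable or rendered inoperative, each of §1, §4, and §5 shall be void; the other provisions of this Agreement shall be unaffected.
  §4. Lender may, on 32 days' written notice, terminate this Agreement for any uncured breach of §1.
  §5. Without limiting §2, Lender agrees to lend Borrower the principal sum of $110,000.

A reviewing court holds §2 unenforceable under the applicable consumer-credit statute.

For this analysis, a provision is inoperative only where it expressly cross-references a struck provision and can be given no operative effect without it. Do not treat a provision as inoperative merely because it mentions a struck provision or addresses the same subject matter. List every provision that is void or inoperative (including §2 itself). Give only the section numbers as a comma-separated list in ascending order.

§2 is struck. §1 mentions §2 but its own obligation stands independently of §2, so §1 is not affected. Although §5 refers to §2, its operative terms do not depend on §2, so it remains in effect. Nothing else in the Agreement is defined by reference to §2. §3 ties §1, §4, and §5 together, but none of those is affected here; the remaining provisions continue in force under §3. The provisions still in force are §1, §3, §4, and §5.

2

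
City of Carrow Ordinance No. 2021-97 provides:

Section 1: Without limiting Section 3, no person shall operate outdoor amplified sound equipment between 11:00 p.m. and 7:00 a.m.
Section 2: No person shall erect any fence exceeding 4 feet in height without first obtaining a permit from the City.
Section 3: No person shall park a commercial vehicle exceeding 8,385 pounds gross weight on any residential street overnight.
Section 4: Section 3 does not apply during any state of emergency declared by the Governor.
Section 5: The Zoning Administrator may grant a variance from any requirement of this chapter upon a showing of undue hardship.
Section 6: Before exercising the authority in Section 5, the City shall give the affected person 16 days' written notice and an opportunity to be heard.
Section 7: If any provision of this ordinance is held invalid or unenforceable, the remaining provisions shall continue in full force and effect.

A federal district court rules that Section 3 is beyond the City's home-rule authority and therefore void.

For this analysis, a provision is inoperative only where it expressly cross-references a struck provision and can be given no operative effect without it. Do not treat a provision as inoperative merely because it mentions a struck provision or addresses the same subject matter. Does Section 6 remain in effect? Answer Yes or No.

Yes

Section 3 is struck. Section 4 operates only by reference to Section 3, so it falls with Section 3. Although Section 1 refers to Section 3, its operative terms do not depend on Section 3, so it remains in effect. Section 7 is a severability clause and preserves every provision that can still be given independent effect. Section 1, Section 2, Section 5, Section 6, and Section 7 remain in effect. Section 6 is among the surviving provisions, so the answer is yes.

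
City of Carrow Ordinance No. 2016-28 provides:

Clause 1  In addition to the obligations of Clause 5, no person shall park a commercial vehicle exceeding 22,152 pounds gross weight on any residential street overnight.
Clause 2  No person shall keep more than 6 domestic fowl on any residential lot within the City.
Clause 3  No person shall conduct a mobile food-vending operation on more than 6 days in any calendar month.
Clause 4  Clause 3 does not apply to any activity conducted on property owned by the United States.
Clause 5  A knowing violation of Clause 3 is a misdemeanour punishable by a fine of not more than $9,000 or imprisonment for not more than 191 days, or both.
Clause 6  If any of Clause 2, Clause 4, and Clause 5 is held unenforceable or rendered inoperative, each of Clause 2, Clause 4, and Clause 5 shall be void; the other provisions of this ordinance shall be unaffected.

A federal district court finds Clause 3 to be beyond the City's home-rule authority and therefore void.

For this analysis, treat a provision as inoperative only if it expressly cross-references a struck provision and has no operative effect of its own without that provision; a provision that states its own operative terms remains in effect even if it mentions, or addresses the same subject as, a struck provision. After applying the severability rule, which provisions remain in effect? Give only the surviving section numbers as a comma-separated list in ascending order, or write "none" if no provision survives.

Clause 3 is struck. Clause 4 merely fixes the public-property exemption from Clause 3; with Clause 3 gone it has nothing to operate on and falls away. Clause 5 has no operative effect of its own apart from Clause 3 and is therefore inoperative. Clause 1 mentions Clause 5 but its own obligation stands independently of Clause 5, so Clause 1 is not affected. Clause 6 declares Clause 2, Clause 4, and Clause 5 mutually dependent; since one of them has fallen, all of them are of no effect. That brings down Clause 2 as well. The remainder continues in force under Clause 6. Clause 1 and Clause 6 remain in effect.

1, 6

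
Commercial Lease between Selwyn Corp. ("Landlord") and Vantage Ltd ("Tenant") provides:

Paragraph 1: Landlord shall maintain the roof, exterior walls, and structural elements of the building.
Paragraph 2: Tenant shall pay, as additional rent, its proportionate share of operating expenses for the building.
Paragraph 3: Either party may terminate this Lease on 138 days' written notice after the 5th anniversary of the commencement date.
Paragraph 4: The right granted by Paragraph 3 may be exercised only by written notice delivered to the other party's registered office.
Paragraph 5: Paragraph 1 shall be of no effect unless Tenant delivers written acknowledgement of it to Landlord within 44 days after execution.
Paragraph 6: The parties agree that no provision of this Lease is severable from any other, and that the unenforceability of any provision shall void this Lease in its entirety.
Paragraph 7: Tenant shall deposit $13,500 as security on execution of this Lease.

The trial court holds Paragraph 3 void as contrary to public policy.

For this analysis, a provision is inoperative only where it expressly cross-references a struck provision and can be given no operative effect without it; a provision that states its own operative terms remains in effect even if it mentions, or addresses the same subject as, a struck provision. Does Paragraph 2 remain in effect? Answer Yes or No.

No

Paragraph 3 is struck. Paragraph 4 merely fixes the notice requirement for Paragraph 3; with Paragraph 3 gone it has nothing to operate on and falls away. Paragraph 6 provides that the Lease is not severable, so the invalidity of any one provision voids the entire Lease. No provision of the Lease survives. Paragraph 2 is among the inoperative provisions, so the answer is no.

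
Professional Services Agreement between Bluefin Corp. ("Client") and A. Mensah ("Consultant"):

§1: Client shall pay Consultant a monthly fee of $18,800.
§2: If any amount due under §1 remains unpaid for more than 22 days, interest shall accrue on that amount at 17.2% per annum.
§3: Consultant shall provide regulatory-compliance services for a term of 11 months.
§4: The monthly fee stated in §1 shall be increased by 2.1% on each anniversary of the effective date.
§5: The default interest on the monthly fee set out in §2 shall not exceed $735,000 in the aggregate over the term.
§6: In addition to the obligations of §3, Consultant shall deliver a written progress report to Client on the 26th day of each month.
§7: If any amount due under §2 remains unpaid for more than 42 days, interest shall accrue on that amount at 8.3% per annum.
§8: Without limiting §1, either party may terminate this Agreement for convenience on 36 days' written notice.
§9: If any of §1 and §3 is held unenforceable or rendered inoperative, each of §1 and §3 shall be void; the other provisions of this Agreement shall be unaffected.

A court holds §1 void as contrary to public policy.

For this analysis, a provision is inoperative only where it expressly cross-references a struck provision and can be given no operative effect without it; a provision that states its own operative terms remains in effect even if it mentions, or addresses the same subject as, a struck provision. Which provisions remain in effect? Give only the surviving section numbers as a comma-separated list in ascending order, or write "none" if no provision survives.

§1 is struck. §2 operates only by reference to §1, so it falls with §1. §4 does nothing except set the escalation of the monthly fee by reference to §1; with §1 gone it has no independent effect and is inoperative. §5 operates only by reference to §2, so it falls with §2. The whole of §7 is the default interest on the default interest on the monthly fee, defined by reference to §2, so §7 cannot stand once §2 is removed. §6 mentions §3 but its own obligation stands independently of §3, so §6 is not affected. §8 mentions §1 but its own obligation stands independently of §1, so §8 is not affected. §9 declares §1 and §3 mutually dependent; since one of them has fallen, all of them are of no effect. That brings down §3 as well. The remainder continues in force under §9. That leaves §6, §8, and §9 in effect.

6, 8, 9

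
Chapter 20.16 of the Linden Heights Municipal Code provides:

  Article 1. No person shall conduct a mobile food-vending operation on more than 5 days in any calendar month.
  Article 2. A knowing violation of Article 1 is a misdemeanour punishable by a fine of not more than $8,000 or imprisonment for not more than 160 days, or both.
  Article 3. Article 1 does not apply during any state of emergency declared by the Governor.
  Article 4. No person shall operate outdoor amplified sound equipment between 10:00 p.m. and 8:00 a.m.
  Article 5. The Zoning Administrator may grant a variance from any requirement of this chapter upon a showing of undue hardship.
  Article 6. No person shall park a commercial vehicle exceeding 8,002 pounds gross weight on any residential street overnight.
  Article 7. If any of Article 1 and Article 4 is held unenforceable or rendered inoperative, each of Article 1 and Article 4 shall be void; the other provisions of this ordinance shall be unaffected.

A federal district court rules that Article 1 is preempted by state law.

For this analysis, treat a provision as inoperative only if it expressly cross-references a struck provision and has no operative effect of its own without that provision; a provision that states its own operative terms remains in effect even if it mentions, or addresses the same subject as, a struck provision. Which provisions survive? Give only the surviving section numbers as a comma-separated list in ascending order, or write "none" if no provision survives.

Article 1 is struck. Article 2 has no operative effect of its own apart from Article 1 and is therefore inoperative. Article 3 merely fixes the emergency suspension of Article 1; with Article 1 gone it has nothing to operate on and falls away. Article 7 declares Article 1 and Article 4 mutually dependent; since one of them has fallen, all of them are of no effect. That brings down Article 4 as well. The remainder continues in force under Article 7. Article 5, Article 6, and Article 7 remain in effect.

5, 6, 7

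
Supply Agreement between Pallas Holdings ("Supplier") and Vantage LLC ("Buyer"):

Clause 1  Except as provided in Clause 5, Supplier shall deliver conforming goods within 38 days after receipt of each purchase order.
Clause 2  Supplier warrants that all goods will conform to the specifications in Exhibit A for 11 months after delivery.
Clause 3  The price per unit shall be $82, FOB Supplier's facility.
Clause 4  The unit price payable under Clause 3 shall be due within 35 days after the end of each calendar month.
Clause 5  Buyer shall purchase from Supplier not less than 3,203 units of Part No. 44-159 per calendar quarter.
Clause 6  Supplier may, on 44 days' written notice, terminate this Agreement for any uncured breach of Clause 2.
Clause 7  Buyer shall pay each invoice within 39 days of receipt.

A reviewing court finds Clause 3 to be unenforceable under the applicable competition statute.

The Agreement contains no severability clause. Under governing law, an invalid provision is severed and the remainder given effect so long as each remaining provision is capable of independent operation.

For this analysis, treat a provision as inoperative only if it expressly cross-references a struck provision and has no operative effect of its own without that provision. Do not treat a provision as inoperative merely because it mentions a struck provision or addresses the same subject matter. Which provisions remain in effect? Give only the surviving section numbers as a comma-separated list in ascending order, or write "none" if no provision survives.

Clause 3 is struck. The whole of Clause 4 is the payment deadline for the unit price, defined by reference to Clause 3, so Clause 4 cannot stand once Clause 3 is removed. With no severability clause, the stated default rule severs what cannot stand and enforces each remaining provision that can operate on its own. Clause 1, Clause 2, Clause 5, Clause 6, and Clause 7 remain in effect.

1, 2, 5, 6, 7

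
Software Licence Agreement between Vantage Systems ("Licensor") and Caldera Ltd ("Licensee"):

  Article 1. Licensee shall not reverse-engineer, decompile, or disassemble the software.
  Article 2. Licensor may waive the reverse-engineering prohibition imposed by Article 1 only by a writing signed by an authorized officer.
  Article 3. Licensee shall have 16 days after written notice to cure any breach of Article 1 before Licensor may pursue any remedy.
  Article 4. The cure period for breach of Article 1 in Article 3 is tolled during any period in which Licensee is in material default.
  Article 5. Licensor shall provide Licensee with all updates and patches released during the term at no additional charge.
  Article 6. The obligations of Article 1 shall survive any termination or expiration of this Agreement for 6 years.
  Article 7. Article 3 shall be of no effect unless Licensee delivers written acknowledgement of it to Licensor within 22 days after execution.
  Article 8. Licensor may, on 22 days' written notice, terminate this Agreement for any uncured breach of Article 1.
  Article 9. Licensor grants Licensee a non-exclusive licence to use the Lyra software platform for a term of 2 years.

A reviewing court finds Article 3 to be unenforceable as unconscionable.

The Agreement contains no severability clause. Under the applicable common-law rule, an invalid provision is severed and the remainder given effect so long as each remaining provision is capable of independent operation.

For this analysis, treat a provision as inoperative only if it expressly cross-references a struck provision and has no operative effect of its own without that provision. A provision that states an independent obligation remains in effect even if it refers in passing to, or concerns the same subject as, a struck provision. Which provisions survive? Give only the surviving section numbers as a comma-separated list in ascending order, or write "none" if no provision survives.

Article 3 is struck. Article 4 has no operative effect of its own apart from Article 3 and is therefore inoperative. Article 7 operates only by reference to Article 3, so it falls with Article 3. With no severability clause, the stated default rule severs what cannot stand and enforces each remaining provision that can operate on its own. That leaves Article 1, Article 2, Article 5, Article 6, Article 8, and Article 9 in effect.

1, 2, 5, 6, 8, 9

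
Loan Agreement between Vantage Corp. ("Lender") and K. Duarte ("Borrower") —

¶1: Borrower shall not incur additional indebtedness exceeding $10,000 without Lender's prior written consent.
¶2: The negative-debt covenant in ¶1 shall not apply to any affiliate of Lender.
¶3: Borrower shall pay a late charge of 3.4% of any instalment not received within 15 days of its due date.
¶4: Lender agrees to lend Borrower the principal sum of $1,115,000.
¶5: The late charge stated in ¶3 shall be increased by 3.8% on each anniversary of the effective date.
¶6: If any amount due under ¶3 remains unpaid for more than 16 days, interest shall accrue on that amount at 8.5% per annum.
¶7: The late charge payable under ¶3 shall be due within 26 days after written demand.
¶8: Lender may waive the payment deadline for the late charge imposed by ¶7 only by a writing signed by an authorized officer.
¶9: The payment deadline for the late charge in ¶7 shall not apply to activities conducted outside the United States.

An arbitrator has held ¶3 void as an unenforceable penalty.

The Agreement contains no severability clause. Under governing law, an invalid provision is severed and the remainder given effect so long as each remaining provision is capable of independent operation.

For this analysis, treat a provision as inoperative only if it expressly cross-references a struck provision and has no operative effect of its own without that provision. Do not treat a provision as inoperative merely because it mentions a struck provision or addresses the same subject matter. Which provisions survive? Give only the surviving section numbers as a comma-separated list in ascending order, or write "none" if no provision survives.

¶3 is struck. ¶5 operates only by reference to ¶3, so it falls with ¶3. ¶6 has no operative effect of its own apart from ¶3 and is therefore inoperative. The whole of ¶7 is the payment deadline for the late charge, defined by reference to ¶3, so ¶7 cannot stand once ¶3 is removed. ¶8 has no operative effect of its own apart from ¶7 and is therefore inoperative. ¶9 operates only by reference to ¶7, so it falls with ¶7. Under the stated default rule, only provisions that cannot operate independently fall away; the rest are enforced. The provisions still in force are ¶1, ¶2, and ¶4.

1, 2, 4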